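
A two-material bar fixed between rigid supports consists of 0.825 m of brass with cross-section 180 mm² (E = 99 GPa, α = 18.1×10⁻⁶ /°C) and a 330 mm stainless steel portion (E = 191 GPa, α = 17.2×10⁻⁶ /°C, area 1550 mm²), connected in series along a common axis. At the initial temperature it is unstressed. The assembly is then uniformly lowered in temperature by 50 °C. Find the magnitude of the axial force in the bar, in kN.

P ≈ 21.7 kN (tensile)

If the supports were absent, the total length change would be Σ αᵢΔT Lᵢ = 18.1×10⁻⁶×50×825 + 17.2×10⁻⁶×50×330 = 1.03 mm.
The walls prevent any net length change, so an axial force P (same in every segment) develops. Compatibility: P · Σ Lᵢ/(AᵢEᵢ) = δ_free.
Σ Lᵢ/(AᵢEᵢ) = 825/(180×99×10³) + 330/(1550×191×10³) = 4.741×10⁻⁵ mm/N.
Hence P = δ_free / Σ(L/AE) = 1.03/4.741×10⁻⁵ = 21.73 kN (tensile).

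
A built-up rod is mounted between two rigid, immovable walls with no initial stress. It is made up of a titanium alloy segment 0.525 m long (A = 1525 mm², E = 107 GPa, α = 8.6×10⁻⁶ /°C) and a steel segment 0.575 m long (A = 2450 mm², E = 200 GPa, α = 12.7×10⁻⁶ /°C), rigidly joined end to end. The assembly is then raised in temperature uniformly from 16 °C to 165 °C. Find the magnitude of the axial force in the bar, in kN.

P ≈ 401 kN (compressive)

With the walls removed the bar would change length by δ_free = Σ αᵢΔT Lᵢ = 8.6×10⁻⁶×149×525 + 12.7×10⁻⁶×149×575 = 1.761 mm.
The rigid supports impose zero overall length change; the single axial force P common to all segments must satisfy P Σ Lᵢ/(AᵢEᵢ) = δ_free.
The series flexibility is Σ Lᵢ/(AᵢEᵢ) = 525/(1525×107×10³) + 575/(2450×200×10³) = 4.391×10⁻⁶ mm/N.
So P = 1.761 / 4.391×10⁻⁶ = 401 kN, compressive.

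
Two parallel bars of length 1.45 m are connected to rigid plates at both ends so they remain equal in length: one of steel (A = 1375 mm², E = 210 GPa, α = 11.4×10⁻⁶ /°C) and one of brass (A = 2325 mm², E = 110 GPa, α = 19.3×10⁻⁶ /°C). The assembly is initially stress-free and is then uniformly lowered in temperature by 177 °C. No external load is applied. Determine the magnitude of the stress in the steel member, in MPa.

σ ≈ 138 MPa (compressive)

Equilibrium of a rigid end plate with no external load gives equal and opposite internal forces ±P in the two members. Since α_{brass} > α_{steel}, cooling drives the brass into tension and the steel into compression.
Setting the final lengths equal and cancelling L: (α₁ − α₂)ΔT = P/(A₁E₁) + P/(A₂E₂).
|α₁ − α₂|·ΔT = 7.9×10⁻⁶ × 177 = 0.001398.
1/(A₁E₁) + 1/(A₂E₂) = 1/(1375×210×10³) + 1/(2325×110×10³) = 7.373×10⁻⁹ N⁻¹.
So P = 0.001398 / 7.373×10⁻⁹ = 189.6 kN.
σ_{steel} = P/A₁ = 189600/1375 = 137.9 MPa, compressive.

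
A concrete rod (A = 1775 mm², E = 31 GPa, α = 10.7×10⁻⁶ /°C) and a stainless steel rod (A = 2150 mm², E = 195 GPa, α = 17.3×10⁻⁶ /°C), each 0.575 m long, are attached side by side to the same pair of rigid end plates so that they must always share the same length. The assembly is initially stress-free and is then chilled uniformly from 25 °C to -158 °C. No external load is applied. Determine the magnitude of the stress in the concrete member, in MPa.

σ ≈ 33.1 MPa (compressive)

Both members must finish at the same length. With the larger α, the stainless steel tends to over-contract; the plates restrain it, putting the stainless steel in tension and the concrete in compression. With no external load the two internal forces are equal and opposite, magnitude P.
Setting the final lengths equal and cancelling L: (α₁ − α₂)ΔT = P/(A₁E₁) + P/(A₂E₂).
|α₁ − α₂|·ΔT = 6.6×10⁻⁶ × 183 = 0.001208.
1/(A₁E₁) + 1/(A₂E₂) = 1/(1775×31×10³) + 1/(2150×195×10³) = 2.056×10⁻⁸ N⁻¹.
P = 0.001208 / 2.056×10⁻⁸ = 58750 N = 58.75 kN.
σ_{concrete} = P/A₁ = 58750/1775 = 33.1 MPa, compressive.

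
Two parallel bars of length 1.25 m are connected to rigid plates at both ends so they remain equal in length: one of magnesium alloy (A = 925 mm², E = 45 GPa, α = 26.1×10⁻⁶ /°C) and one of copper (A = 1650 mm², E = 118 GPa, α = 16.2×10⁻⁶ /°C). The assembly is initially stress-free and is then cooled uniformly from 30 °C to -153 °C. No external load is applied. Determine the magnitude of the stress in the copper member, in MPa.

Equilibrium of a rigid end plate with no external load gives equal and opposite internal forces ±P in the two members. Since α_{magnesium alloy} > α_{copper}, cooling drives the magnesium alloy into tension and the copper into compression.
Setting the final lengths equal and cancelling L: (α₁ − α₂)ΔT = P/(A₁E₁) + P/(A₂E₂).
|α₁ − α₂|·ΔT = 9.9×10⁻⁶ × 183 = 0.001812.
1/(A₁E₁) + 1/(A₂E₂) = 1/(925×45×10³) + 1/(1650×118×10³) = 2.916×10⁻⁸ N⁻¹.
P = 0.001812 / 2.916×10⁻⁸ = 62130 N = 62.13 kN.
σ_{copper} = P/A₂ = 62130/1650 = 37.65 MPa, compressive.

σ ≈ 37.7 MPa (compressive)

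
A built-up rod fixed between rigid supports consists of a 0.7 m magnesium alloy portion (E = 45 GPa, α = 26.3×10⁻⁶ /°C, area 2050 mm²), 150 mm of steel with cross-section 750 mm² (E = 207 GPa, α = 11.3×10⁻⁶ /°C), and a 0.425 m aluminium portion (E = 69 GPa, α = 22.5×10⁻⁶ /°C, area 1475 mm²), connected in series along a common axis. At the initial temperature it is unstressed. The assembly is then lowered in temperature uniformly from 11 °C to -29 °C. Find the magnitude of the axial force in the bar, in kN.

P ≈ 93.2 kN (tensile)

Free thermal contraction of the whole bar: Σ αᵢΔT Lᵢ = 26.3×10⁻⁶×40×700 + 11.3×10⁻⁶×40×150 + 22.5×10⁻⁶×40×425 = 1.187 mm.
The walls prevent any net length change, so an axial force P (same in every segment) develops. Compatibility: P · Σ Lᵢ/(AᵢEᵢ) = δ_free.
The series flexibility is Σ Lᵢ/(AᵢEᵢ) = 700/(2050×45×10³) + 150/(750×207×10³) + 425/(1475×69×10³) = 1.273×10⁻⁵ mm/N.
P = 1.187 / 1.273×10⁻⁵ = 93220 N = 93.22 kN, tensile.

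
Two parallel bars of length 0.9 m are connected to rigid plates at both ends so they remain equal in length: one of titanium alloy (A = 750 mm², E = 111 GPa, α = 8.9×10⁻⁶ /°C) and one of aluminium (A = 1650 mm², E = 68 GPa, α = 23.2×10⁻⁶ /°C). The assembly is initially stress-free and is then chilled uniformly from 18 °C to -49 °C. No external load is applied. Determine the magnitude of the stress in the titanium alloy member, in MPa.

σ ≈ 61.1 MPa (compressive)

The aluminium has the larger α, so on cooling it would change length more than the titanium alloy if both were free. The rigid plates force a common final length, so the aluminium is put into tension and the titanium alloy into compression, with equal and opposite forces P (no external load).
Setting the final lengths equal and cancelling L: (α₁ − α₂)ΔT = P/(A₁E₁) + P/(A₂E₂).
|α₁ − α₂|·ΔT = 14.3×10⁻⁶ × 67 = 0.0009581.
1/(A₁E₁) + 1/(A₂E₂) = 1/(750×111×10³) + 1/(1650×68×10³) = 2.092×10⁻⁸ N⁻¹.
P = 0.0009581 / 2.092×10⁻⁸ = 45790 N = 45.79 kN.
σ_{titanium alloy} = P/A₁ = 45790/750 = 61.05 MPa, compressive.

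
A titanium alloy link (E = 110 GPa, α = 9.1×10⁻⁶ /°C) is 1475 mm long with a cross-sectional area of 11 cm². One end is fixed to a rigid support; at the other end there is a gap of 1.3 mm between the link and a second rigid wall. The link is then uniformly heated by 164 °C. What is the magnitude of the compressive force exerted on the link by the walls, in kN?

P ≈ 73.9 kN

Unrestrained expansion: δ_free = αΔT L = 9.1×10⁻⁶ × 164 × 1475 = 2.201 mm.
The gap closes (δ_free > 1.3 mm) and the wall then resists a further 2.201 − 1.3 = 0.9013 mm of expansion.
That suppressed elongation corresponds to σ = E·Δ/L = 110×10³ × 0.9013/1475 = 67.21 MPa.
Force on the wall = σA = 67.21 × 1100 mm² = 73.94 kN.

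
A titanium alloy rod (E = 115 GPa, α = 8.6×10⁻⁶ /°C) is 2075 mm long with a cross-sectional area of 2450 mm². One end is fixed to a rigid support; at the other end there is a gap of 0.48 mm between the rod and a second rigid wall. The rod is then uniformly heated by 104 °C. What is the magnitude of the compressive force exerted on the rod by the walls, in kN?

Unrestrained expansion: δ_free = αΔT L = 8.6×10⁻⁶ × 104 × 2075 = 1.856 mm.
This exceeds the 0.48 mm gap, so the wall pushes back. The portion of expansion that must be recovered elastically is δ_free − gap = 1.856 − 0.48 = 1.376 mm.
That suppressed elongation corresponds to σ = E·Δ/L = 115×10³ × 1.376/2075 = 76.25 MPa.
Force on the wall = σA = 76.25 × 2450 mm² = 186.8 kN.

P ≈ 187 kN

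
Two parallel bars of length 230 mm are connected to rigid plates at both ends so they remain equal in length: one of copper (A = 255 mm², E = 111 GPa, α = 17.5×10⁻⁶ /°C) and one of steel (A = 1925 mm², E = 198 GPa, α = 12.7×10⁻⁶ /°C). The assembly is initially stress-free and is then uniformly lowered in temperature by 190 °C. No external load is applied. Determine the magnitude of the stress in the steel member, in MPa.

Equilibrium of a rigid end plate with no external load gives equal and opposite internal forces ±P in the two members. Since α_{copper} > α_{steel}, cooling drives the copper into tension and the steel into compression.
Setting the final lengths equal and cancelling L: (α₁ − α₂)ΔT = P/(A₁E₁) + P/(A₂E₂).
|α₁ − α₂|·ΔT = 4.8×10⁻⁶ × 190 = 0.000912.
1/(A₁E₁) + 1/(A₂E₂) = 1/(255×111×10³) + 1/(1925×198×10³) = 3.795×10⁻⁸ N⁻¹.
P = 0.000912 / 3.795×10⁻⁸ = 24030 N = 24.03 kN.
σ_{steel} = P/A₂ = 24030/1925 = 12.48 MPa, compressive.

σ ≈ 12.5 MPa (compressive)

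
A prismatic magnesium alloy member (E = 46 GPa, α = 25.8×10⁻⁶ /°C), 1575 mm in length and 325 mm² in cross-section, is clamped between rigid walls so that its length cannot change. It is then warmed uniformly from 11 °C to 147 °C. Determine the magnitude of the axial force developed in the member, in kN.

P ≈ 52.5 kN (compressive)

The ends cannot move, so σ = EαΔT = 46×10³ × 25.8×10⁻⁶ × 136 = 161.4 MPa.
Axial force P = σA = 161.4 × 325 = 52460 N = 52.46 kN, compressive.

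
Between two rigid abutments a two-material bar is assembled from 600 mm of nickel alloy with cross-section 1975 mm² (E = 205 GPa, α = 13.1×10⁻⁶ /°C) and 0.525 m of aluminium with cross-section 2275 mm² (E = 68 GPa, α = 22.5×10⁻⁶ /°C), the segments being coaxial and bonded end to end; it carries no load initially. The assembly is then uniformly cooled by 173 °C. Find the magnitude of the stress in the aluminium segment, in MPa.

If the supports were absent, the total length change would be Σ αᵢΔT Lᵢ = 13.1×10⁻⁶×173×600 + 22.5×10⁻⁶×173×525 = 3.403 mm.
The rigid supports impose zero overall length change; the single axial force P common to all segments must satisfy P Σ Lᵢ/(AᵢEᵢ) = δ_free.
The series flexibility is Σ Lᵢ/(AᵢEᵢ) = 600/(1975×205×10³) + 525/(2275×68×10³) = 4.876×10⁻⁶ mm/N.
Hence P = δ_free / Σ(L/AE) = 3.403/4.876×10⁻⁶ = 698 kN (tensile).
σ_{aluminium} = P / A = 698000 / 2275 = 306.8 MPa.

σ ≈ 307 MPa (tensile)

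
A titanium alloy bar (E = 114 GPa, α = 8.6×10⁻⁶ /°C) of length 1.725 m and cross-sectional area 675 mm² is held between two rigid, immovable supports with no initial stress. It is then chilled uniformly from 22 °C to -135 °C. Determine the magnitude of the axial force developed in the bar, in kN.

The ends cannot move, so σ = EαΔT = 114×10³ × 8.6×10⁻⁶ × 157 = 153.9 MPa.
Axial force P = σA = 153.9 × 675 = 103900 N = 103.9 kN, tensile.

P ≈ 104 kN (tensile)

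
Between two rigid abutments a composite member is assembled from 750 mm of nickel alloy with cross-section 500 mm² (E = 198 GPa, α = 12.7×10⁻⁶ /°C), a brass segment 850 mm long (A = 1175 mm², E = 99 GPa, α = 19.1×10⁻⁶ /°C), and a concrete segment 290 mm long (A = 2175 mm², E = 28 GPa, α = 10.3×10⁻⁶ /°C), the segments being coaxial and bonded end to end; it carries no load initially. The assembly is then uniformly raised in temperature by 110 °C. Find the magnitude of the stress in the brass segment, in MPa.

σ ≈ 137 MPa (compressive)

With the walls removed the bar would change length by δ_free = Σ αᵢΔT Lᵢ = 12.7×10⁻⁶×110×750 + 19.1×10⁻⁶×110×850 + 10.3×10⁻⁶×110×290 = 3.162 mm.
The walls prevent any net length change, so an axial force P (same in every segment) develops. Compatibility: P · Σ Lᵢ/(AᵢEᵢ) = δ_free.
Σ Lᵢ/(AᵢEᵢ) = 750/(500×198×10³) + 850/(1175×99×10³) + 290/(2175×28×10³) = 1.964×10⁻⁵ mm/N.
Hence P = δ_free / Σ(L/AE) = 3.162/1.964×10⁻⁵ = 161 kN (compressive).
σ_{brass} = P / A = 161000 / 1175 = 137 MPa.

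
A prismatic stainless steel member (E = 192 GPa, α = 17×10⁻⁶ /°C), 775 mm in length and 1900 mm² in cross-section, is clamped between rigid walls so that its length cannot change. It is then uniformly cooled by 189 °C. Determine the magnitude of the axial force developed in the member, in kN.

P ≈ 1170 kN (tensile)

The ends cannot move, so σ = EαΔT = 192×10³ × 17×10⁻⁶ × 189 = 616.9 MPa.
Axial force P = σA = 616.9 × 1900 = 1.172×10⁶ N = 1172 kN, tensile.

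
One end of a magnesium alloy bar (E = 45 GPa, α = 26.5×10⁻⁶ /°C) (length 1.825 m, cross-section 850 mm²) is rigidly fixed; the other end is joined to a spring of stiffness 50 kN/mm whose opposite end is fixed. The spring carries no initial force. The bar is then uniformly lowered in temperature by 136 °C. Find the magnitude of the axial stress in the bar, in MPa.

The unrestrained thermal change is αΔT L = 26.5×10⁻⁶ × 136 × 1825 = 6.577 mm.
Let P be the tensile force in the spring. The bar extends elastically by PL/(AE) and the spring stretches by P/k; together these equal δ_free.
So P = δ_free / [L/(AE) + 1/k] = 6.577 / [ 1825/(850×45×10³) + 1/(50×10³) ].
P = 6.577 / 6.771×10⁻⁵ = 97140 N.
σ = P/A = 97140/850 = 114.3 MPa.

σ ≈ 114 MPa (tensile)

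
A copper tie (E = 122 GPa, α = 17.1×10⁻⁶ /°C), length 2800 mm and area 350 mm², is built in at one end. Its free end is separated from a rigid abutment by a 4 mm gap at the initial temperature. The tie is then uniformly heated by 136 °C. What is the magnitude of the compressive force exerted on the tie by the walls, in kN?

If the wall were absent the tie would grow by αΔT L = 17.1×10⁻⁶ × 136 × 2800 = 6.512 mm.
The gap closes (δ_free > 4 mm) and the wall then resists a further 6.512 − 4 = 2.512 mm of expansion.
So σ = E(δ_free − g)/L = 122×10³ × 2.512/2800 = 109.4 MPa.
P = σA = 109.4 × 350 = 38.3 kN.

P ≈ 38.3 kN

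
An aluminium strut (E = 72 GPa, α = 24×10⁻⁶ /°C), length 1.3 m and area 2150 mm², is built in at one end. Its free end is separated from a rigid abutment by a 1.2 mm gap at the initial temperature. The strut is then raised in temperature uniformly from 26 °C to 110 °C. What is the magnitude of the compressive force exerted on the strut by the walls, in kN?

P ≈ 169 kN

Free thermal elongation = αΔT L = 24×10⁻⁶ × 84 × 1300 = 2.621 mm.
The gap closes (δ_free > 1.2 mm) and the wall then resists a further 2.621 − 1.2 = 1.421 mm of expansion.
So σ = E(δ_free − g)/L = 72×10³ × 1.421/1300 = 78.69 MPa.
Force on the wall = σA = 78.69 × 2150 mm² = 169.2 kN.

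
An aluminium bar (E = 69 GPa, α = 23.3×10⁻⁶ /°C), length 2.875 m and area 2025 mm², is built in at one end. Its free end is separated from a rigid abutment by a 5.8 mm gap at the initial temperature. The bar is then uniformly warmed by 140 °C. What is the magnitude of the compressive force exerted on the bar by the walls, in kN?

If the wall were absent the bar would grow by αΔT L = 23.3×10⁻⁶ × 140 × 2875 = 9.378 mm.
After closing the 5.8 mm clearance, 9.378 − 5.8 = 3.578 mm of expansion remains to be suppressed by the wall.
Compatibility: PL/(AE) = 3.578 mm, so σ = P/A = E × (3.578/2875) = 85.88 MPa.
Force on the wall = σA = 85.88 × 2025 mm² = 173.9 kN.

P ≈ 174 kN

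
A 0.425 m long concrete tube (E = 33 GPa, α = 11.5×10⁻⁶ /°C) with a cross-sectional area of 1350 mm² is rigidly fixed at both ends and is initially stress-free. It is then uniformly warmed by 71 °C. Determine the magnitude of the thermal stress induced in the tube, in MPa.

With length fixed, the mechanical strain must cancel the thermal strain αΔT = 11.5×10⁻⁶ × 71 = 816.5×10⁻⁶.
Hence σ = E·αΔT = 33×10³ × 816.5×10⁻⁶ = 26.94 MPa, compressive.

σ ≈ 26.9 MPa (compressive)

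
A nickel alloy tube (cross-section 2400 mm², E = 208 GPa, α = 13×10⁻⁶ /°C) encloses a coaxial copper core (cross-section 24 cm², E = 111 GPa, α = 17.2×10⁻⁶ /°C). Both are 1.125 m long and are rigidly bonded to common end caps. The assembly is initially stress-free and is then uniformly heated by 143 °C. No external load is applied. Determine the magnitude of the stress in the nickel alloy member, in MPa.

The copper has the larger α, so on heating it would change length more than the nickel alloy if both were free. The rigid plates force a common final length, so the copper is put into compression and the nickel alloy into tension, with equal and opposite forces P (no external load).
Compatibility of the two members (thermal + elastic change equal): (α₁ − α₂)ΔT = P·[1/(A₁E₁) + 1/(A₂E₂)].
|α₁ − α₂|·ΔT = 4.2×10⁻⁶ × 143 = 0.0006006.
1/(A₁E₁) + 1/(A₂E₂) = 1/(2400×208×10³) + 1/(2400×111×10³) = 5.757×10⁻⁹ N⁻¹.
So P = 0.0006006 / 5.757×10⁻⁹ = 104.3 kN.
σ_{nickel alloy} = P/A₁ = 104300/2400 = 43.47 MPa, tensile.

σ ≈ 43.5 MPa (tensile)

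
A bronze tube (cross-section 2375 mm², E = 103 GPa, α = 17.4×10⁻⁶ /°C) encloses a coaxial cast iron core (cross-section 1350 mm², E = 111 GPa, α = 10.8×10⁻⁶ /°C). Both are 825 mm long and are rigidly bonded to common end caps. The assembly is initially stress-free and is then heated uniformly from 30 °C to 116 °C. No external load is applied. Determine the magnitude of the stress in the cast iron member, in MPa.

The bronze has the larger α, so on heating it would change length more than the cast iron if both were free. The rigid plates force a common final length, so the bronze is put into compression and the cast iron into tension, with equal and opposite forces P (no external load).
Setting the final lengths equal and cancelling L: (α₁ − α₂)ΔT = P/(A₁E₁) + P/(A₂E₂).
|α₁ − α₂|·ΔT = 6.6×10⁻⁶ × 86 = 0.0005676.
1/(A₁E₁) + 1/(A₂E₂) = 1/(2375×103×10³) + 1/(1350×111×10³) = 1.076×10⁻⁸ N⁻¹.
P = 0.0005676 / 1.076×10⁻⁸ = 52740 N = 52.74 kN.
σ_{cast iron} = P/A₂ = 52740/1350 = 39.07 MPa, tensile.

σ ≈ 39.1 MPa (tensile)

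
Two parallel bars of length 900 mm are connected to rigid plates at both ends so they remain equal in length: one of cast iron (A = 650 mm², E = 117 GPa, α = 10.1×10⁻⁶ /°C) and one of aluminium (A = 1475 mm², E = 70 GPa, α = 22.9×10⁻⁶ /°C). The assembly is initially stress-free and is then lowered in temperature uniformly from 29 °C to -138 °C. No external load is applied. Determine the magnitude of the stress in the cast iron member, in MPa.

σ ≈ 144 MPa (compressive)

Equilibrium of a rigid end plate with no external load gives equal and opposite internal forces ±P in the two members. Since α_{aluminium} > α_{cast iron}, cooling drives the aluminium into tension and the cast iron into compression.
Compatibility of the two members (thermal + elastic change equal): (α₁ − α₂)ΔT = P·[1/(A₁E₁) + 1/(A₂E₂)].
|α₁ − α₂|·ΔT = 12.8×10⁻⁶ × 167 = 0.002138.
1/(A₁E₁) + 1/(A₂E₂) = 1/(650×117×10³) + 1/(1475×70×10³) = 2.283×10⁻⁸ N⁻¹.
P = 0.002138 / 2.283×10⁻⁸ = 93610 N = 93.61 kN.
σ_{cast iron} = P/A₁ = 93610/650 = 144 MPa, compressive.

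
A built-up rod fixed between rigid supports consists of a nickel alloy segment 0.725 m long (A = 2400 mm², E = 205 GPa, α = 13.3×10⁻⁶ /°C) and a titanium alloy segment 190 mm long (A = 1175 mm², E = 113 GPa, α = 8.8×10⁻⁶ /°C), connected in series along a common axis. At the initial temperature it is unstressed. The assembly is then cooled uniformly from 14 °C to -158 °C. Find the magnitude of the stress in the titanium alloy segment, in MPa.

Free thermal contraction of the whole bar: Σ αᵢΔT Lᵢ = 13.3×10⁻⁶×172×725 + 8.8×10⁻⁶×172×190 = 1.946 mm.
The rigid supports impose zero overall length change; the single axial force P common to all segments must satisfy P Σ Lᵢ/(AᵢEᵢ) = δ_free.
Σ Lᵢ/(AᵢEᵢ) = 725/(2400×205×10³) + 190/(1175×113×10³) = 2.905×10⁻⁶ mm/N.
So P = 1.946 / 2.905×10⁻⁶ = 670 kN, tensile.
σ_{titanium alloy} = P / A = 670000 / 1175 = 570.2 MPa.

σ ≈ 570 MPa (tensile)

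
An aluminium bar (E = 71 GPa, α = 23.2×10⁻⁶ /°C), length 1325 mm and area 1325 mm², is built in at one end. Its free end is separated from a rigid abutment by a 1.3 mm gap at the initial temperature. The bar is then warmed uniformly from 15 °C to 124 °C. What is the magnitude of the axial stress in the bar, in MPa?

σ ≈ 110 MPa (compressive)

Free thermal elongation = αΔT L = 23.2×10⁻⁶ × 109 × 1325 = 3.351 mm.
This exceeds the 1.3 mm gap, so the wall pushes back. The portion of expansion that must be recovered elastically is δ_free − gap = 3.351 − 1.3 = 2.051 mm.
So σ = E(δ_free − g)/L = 71×10³ × 2.051/1325 = 109.9 MPa.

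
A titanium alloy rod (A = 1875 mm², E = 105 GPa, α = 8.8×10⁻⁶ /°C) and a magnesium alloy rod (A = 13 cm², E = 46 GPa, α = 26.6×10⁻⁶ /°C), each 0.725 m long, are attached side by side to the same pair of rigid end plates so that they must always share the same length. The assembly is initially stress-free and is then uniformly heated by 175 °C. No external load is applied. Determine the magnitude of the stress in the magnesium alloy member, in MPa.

σ ≈ 110 MPa (compressive)

Both members must finish at the same length. With the larger α, the magnesium alloy tends to over-expand; the plates restrain it, putting the magnesium alloy in compression and the titanium alloy in tension. With no external load the two internal forces are equal and opposite, magnitude P.
Setting the final lengths equal and cancelling L: (α₁ − α₂)ΔT = P/(A₁E₁) + P/(A₂E₂).
|α₁ − α₂|·ΔT = 17.8×10⁻⁶ × 175 = 0.003115.
1/(A₁E₁) + 1/(A₂E₂) = 1/(1875×105×10³) + 1/(1300×46×10³) = 2.18×10⁻⁸ N⁻¹.
So P = 0.003115 / 2.18×10⁻⁸ = 142.9 kN.
σ_{magnesium alloy} = P/A₂ = 142900/1300 = 109.9 MPa, compressive.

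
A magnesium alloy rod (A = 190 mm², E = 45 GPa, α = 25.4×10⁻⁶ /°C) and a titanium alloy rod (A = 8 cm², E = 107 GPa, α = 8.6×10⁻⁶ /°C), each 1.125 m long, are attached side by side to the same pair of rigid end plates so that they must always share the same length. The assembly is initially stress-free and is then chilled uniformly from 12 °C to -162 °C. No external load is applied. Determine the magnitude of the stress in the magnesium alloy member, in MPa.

σ ≈ 120 MPa (tensile)

The magnesium alloy has the larger α, so on cooling it would change length more than the titanium alloy if both were free. The rigid plates force a common final length, so the magnesium alloy is put into tension and the titanium alloy into compression, with equal and opposite forces P (no external load).
Equating the net (thermal + elastic) strains gives |α₁ − α₂|·ΔT = P·[1/(A₁E₁) + 1/(A₂E₂)].
|α₁ − α₂|·ΔT = 16.8×10⁻⁶ × 174 = 0.002923.
1/(A₁E₁) + 1/(A₂E₂) = 1/(190×45×10³) + 1/(800×107×10³) = 1.286×10⁻⁷ N⁻¹.
So P = 0.002923 / 1.286×10⁻⁷ = 22.72 kN.
σ_{magnesium alloy} = P/A₁ = 22720/190 = 119.6 MPa, tensile.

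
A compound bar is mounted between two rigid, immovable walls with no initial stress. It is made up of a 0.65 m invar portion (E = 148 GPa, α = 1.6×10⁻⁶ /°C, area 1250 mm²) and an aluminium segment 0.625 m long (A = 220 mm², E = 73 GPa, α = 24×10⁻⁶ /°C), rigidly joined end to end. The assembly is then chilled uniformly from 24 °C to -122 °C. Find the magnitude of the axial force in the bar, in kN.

With the walls removed the bar would change length by δ_free = Σ αᵢΔT Lᵢ = 1.6×10⁻⁶×146×650 + 24×10⁻⁶×146×625 = 2.342 mm.
The rigid supports impose zero overall length change; the single axial force P common to all segments must satisfy P Σ Lᵢ/(AᵢEᵢ) = δ_free.
The series flexibility is Σ Lᵢ/(AᵢEᵢ) = 650/(1250×148×10³) + 625/(220×73×10³) = 4.243×10⁻⁵ mm/N.
P = 2.342 / 4.243×10⁻⁵ = 55190 N = 55.19 kN, tensile.

P ≈ 55.2 kN (tensile)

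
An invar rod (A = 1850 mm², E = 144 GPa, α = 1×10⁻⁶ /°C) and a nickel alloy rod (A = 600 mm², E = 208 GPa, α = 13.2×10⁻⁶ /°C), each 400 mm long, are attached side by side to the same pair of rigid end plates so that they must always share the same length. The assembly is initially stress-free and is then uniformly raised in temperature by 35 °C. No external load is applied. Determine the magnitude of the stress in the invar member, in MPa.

The nickel alloy has the larger α, so on heating it would change length more than the invar if both were free. The rigid plates force a common final length, so the nickel alloy is put into compression and the invar into tension, with equal and opposite forces P (no external load).
Equating the net (thermal + elastic) strains gives |α₁ − α₂|·ΔT = P·[1/(A₁E₁) + 1/(A₂E₂)].
|α₁ − α₂|·ΔT = 12.2×10⁻⁶ × 35 = 0.000427.
1/(A₁E₁) + 1/(A₂E₂) = 1/(1850×144×10³) + 1/(600×208×10³) = 1.177×10⁻⁸ N⁻¹.
P = 0.000427 / 1.177×10⁻⁸ = 36290 N = 36.29 kN.
σ_{invar} = P/A₁ = 36290/1850 = 19.62 MPa, tensile.

σ ≈ 19.6 MPa (tensile)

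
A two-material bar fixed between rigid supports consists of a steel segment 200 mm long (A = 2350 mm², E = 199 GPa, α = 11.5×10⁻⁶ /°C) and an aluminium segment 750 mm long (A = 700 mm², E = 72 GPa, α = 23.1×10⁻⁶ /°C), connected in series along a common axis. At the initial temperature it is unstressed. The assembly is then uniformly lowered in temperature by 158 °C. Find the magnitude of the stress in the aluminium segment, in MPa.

Free thermal contraction of the whole bar: Σ αᵢΔT Lᵢ = 11.5×10⁻⁶×158×200 + 23.1×10⁻⁶×158×750 = 3.101 mm.
The walls prevent any net length change, so an axial force P (same in every segment) develops. Compatibility: P · Σ Lᵢ/(AᵢEᵢ) = δ_free.
Σ Lᵢ/(AᵢEᵢ) = 200/(2350×199×10³) + 750/(700×72×10³) = 1.531×10⁻⁵ mm/N.
P = 3.101 / 1.531×10⁻⁵ = 202500 N = 202.5 kN, tensile.
σ_{aluminium} = P / A = 202500 / 700 = 289.4 MPa.

σ ≈ 289 MPa (tensile)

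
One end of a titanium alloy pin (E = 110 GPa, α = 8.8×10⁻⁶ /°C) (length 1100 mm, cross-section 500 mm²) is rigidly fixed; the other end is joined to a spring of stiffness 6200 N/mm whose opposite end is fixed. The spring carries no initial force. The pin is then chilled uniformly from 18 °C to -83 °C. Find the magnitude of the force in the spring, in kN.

P ≈ 5.39 kN

If the spring were absent the pin would shorten by αΔT L = 8.8×10⁻⁶ × 101 × 1100 = 0.9777 mm.
Let P be the tensile force in the spring. The pin extends elastically by PL/(AE) and the spring stretches by P/k; together these equal δ_free.
P [ L/(AE) + 1/k ] = δ_free → P [ 1100/(500×110×10³) + 1/(6200) ] = 0.9777.
P = 0.9777 / 0.0001813 = 5393 N.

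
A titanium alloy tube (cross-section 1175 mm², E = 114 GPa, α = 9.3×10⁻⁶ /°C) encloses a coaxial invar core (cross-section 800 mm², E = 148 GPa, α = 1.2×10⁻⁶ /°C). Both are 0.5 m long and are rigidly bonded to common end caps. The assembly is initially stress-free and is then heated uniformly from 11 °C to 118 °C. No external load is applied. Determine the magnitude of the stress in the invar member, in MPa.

Equilibrium of a rigid end plate with no external load gives equal and opposite internal forces ±P in the two members. Since α_{titanium alloy} > α_{invar}, heating drives the titanium alloy into compression and the invar into tension.
Setting the final lengths equal and cancelling L: (α₁ − α₂)ΔT = P/(A₁E₁) + P/(A₂E₂).
|α₁ − α₂|·ΔT = 8.1×10⁻⁶ × 107 = 0.0008667.
1/(A₁E₁) + 1/(A₂E₂) = 1/(1175×114×10³) + 1/(800×148×10³) = 1.591×10⁻⁸ N⁻¹.
So P = 0.0008667 / 1.591×10⁻⁸ = 54.47 kN.
σ_{invar} = P/A₂ = 54470/800 = 68.09 MPa, tensile.

σ ≈ 68.1 MPa (tensile)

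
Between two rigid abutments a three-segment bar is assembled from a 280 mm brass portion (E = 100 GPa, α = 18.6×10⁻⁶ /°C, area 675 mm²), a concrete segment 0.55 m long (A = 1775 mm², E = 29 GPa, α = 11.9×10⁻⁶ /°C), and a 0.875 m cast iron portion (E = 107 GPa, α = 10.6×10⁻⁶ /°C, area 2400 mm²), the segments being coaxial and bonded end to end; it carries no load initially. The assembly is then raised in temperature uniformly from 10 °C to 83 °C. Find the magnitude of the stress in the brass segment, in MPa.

With the walls removed the bar would change length by δ_free = Σ αᵢΔT Lᵢ = 18.6×10⁻⁶×73×280 + 11.9×10⁻⁶×73×550 + 10.6×10⁻⁶×73×875 = 1.535 mm.
Since the ends are fixed, an axial force P builds up, equal in every segment, with P · Σ Lᵢ/(AᵢEᵢ) = δ_free.
The series flexibility is Σ Lᵢ/(AᵢEᵢ) = 280/(675×100×10³) + 550/(1775×29×10³) + 875/(2400×107×10³) = 1.824×10⁻⁵ mm/N.
Hence P = δ_free / Σ(L/AE) = 1.535/1.824×10⁻⁵ = 84.16 kN (compressive).
σ_{brass} = P / A = 84160 / 675 = 124.7 MPa.

σ ≈ 125 MPa (compressive)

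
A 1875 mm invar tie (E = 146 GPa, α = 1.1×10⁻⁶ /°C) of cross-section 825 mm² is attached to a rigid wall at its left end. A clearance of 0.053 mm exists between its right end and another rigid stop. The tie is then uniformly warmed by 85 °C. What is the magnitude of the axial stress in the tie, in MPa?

Unrestrained expansion: δ_free = αΔT L = 1.1×10⁻⁶ × 85 × 1875 = 0.1753 mm.
The gap closes (δ_free > 0.053 mm) and the wall then resists a further 0.1753 − 0.053 = 0.1223 mm of expansion.
So σ = E(δ_free − g)/L = 146×10³ × 0.1223/1875 = 9.524 MPa.

σ ≈ 9.52 MPa (compressive)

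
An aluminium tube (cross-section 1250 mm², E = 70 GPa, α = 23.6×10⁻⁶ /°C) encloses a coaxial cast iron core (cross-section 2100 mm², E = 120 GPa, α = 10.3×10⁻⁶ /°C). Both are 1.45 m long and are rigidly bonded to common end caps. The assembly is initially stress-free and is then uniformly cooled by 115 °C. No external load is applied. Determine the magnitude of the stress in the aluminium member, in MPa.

The aluminium has the larger α, so on cooling it would change length more than the cast iron if both were free. The rigid plates force a common final length, so the aluminium is put into tension and the cast iron into compression, with equal and opposite forces P (no external load).
Equating the net (thermal + elastic) strains gives |α₁ − α₂|·ΔT = P·[1/(A₁E₁) + 1/(A₂E₂)].
|α₁ − α₂|·ΔT = 13.3×10⁻⁶ × 115 = 0.00153.
1/(A₁E₁) + 1/(A₂E₂) = 1/(1250×70×10³) + 1/(2100×120×10³) = 1.54×10⁻⁸ N⁻¹.
So P = 0.00153 / 1.54×10⁻⁸ = 99.34 kN.
σ_{aluminium} = P/A₁ = 99340/1250 = 79.47 MPa, tensile.

σ ≈ 79.5 MPa (tensile)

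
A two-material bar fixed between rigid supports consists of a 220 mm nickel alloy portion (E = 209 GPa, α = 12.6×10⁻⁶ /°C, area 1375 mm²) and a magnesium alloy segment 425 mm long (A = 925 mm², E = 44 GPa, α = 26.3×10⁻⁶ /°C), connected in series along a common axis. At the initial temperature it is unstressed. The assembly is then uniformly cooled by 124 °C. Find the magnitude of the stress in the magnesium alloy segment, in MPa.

σ ≈ 167 MPa (tensile)

Free thermal contraction of the whole bar: Σ αᵢΔT Lᵢ = 12.6×10⁻⁶×124×220 + 26.3×10⁻⁶×124×425 = 1.73 mm.
The rigid supports impose zero overall length change; the single axial force P common to all segments must satisfy P Σ Lᵢ/(AᵢEᵢ) = δ_free.
The series flexibility is Σ Lᵢ/(AᵢEᵢ) = 220/(1375×209×10³) + 425/(925×44×10³) = 1.121×10⁻⁵ mm/N.
So P = 1.73 / 1.121×10⁻⁵ = 154.3 kN, tensile.
σ_{magnesium alloy} = P / A = 154300 / 925 = 166.8 MPa.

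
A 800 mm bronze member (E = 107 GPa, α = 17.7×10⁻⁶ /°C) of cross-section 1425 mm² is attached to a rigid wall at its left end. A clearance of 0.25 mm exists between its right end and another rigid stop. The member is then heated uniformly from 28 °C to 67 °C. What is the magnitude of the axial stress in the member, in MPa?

σ ≈ 40.4 MPa (compressive)

Free thermal elongation = αΔT L = 17.7×10⁻⁶ × 39 × 800 = 0.5522 mm.
This exceeds the 0.25 mm gap, so the wall pushes back. The portion of expansion that must be recovered elastically is δ_free − gap = 0.5522 − 0.25 = 0.3022 mm.
That suppressed elongation corresponds to σ = E·Δ/L = 107×10³ × 0.3022/800 = 40.42 MPa.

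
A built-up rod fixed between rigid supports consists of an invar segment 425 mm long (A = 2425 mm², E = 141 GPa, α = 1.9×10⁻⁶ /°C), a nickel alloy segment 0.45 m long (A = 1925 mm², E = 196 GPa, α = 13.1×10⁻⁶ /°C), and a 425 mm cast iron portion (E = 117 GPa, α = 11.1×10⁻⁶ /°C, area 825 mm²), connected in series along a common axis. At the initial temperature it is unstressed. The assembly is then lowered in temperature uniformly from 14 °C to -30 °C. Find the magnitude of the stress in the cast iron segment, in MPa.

If the supports were absent, the total length change would be Σ αᵢΔT Lᵢ = 1.9×10⁻⁶×44×425 + 13.1×10⁻⁶×44×450 + 11.1×10⁻⁶×44×425 = 0.5025 mm.
The rigid supports impose zero overall length change; the single axial force P common to all segments must satisfy P Σ Lᵢ/(AᵢEᵢ) = δ_free.
The series flexibility is Σ Lᵢ/(AᵢEᵢ) = 425/(2425×141×10³) + 450/(1925×196×10³) + 425/(825×117×10³) = 6.839×10⁻⁶ mm/N.
Hence P = δ_free / Σ(L/AE) = 0.5025/6.839×10⁻⁶ = 73.48 kN (tensile).
σ_{cast iron} = P / A = 73480 / 825 = 89.06 MPa.

σ ≈ 89.1 MPa (tensile)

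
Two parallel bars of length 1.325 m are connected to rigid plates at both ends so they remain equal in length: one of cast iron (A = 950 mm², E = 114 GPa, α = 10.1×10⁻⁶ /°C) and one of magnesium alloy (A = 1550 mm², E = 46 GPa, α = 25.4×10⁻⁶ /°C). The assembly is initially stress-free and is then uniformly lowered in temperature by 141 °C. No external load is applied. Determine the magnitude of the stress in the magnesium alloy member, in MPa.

σ ≈ 59.8 MPa (tensile)

The magnesium alloy has the larger α, so on cooling it would change length more than the cast iron if both were free. The rigid plates force a common final length, so the magnesium alloy is put into tension and the cast iron into compression, with equal and opposite forces P (no external load).
Compatibility of the two members (thermal + elastic change equal): (α₁ − α₂)ΔT = P·[1/(A₁E₁) + 1/(A₂E₂)].
|α₁ − α₂|·ΔT = 15.3×10⁻⁶ × 141 = 0.002157.
1/(A₁E₁) + 1/(A₂E₂) = 1/(950×114×10³) + 1/(1550×46×10³) = 2.326×10⁻⁸ N⁻¹.
So P = 0.002157 / 2.326×10⁻⁸ = 92.75 kN.
σ_{magnesium alloy} = P/A₂ = 92750/1550 = 59.84 MPa, tensile.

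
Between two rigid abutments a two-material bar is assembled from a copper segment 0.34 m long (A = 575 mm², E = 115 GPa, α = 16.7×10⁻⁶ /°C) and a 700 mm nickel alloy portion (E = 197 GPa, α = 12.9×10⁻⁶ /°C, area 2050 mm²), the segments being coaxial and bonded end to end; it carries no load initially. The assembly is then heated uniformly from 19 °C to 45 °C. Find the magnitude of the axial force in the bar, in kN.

With the walls removed the bar would change length by δ_free = Σ αᵢΔT Lᵢ = 16.7×10⁻⁶×26×340 + 12.9×10⁻⁶×26×700 = 0.3824 mm.
The walls prevent any net length change, so an axial force P (same in every segment) develops. Compatibility: P · Σ Lᵢ/(AᵢEᵢ) = δ_free.
The series flexibility is Σ Lᵢ/(AᵢEᵢ) = 340/(575×115×10³) + 700/(2050×197×10³) = 6.875×10⁻⁶ mm/N.
So P = 0.3824 / 6.875×10⁻⁶ = 55.62 kN, compressive.

P ≈ 55.6 kN (compressive)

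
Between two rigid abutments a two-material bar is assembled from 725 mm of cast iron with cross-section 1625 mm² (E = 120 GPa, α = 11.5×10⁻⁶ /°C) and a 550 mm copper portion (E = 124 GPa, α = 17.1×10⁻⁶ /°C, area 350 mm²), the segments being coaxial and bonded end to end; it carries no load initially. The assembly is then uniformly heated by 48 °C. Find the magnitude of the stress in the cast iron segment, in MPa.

σ ≈ 32 MPa (compressive)

With the walls removed the bar would change length by δ_free = Σ αᵢΔT Lᵢ = 11.5×10⁻⁶×48×725 + 17.1×10⁻⁶×48×550 = 0.8516 mm.
Since the ends are fixed, an axial force P builds up, equal in every segment, with P · Σ Lᵢ/(AᵢEᵢ) = δ_free.
The series flexibility is Σ Lᵢ/(AᵢEᵢ) = 725/(1625×120×10³) + 550/(350×124×10³) = 1.639×10⁻⁵ mm/N.
So P = 0.8516 / 1.639×10⁻⁵ = 51.96 kN, compressive.
σ_{cast iron} = P / A = 51960 / 1625 = 31.97 MPa.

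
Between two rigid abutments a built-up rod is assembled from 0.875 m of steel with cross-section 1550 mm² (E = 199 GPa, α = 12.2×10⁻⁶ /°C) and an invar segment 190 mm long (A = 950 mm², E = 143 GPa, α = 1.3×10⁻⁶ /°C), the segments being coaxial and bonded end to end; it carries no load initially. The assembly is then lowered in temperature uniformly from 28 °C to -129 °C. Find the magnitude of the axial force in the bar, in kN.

With the walls removed the bar would change length by δ_free = Σ αᵢΔT Lᵢ = 12.2×10⁻⁶×157×875 + 1.3×10⁻⁶×157×190 = 1.715 mm.
Since the ends are fixed, an axial force P builds up, equal in every segment, with P · Σ Lᵢ/(AᵢEᵢ) = δ_free.
Σ Lᵢ/(AᵢEᵢ) = 875/(1550×199×10³) + 190/(950×143×10³) = 4.235×10⁻⁶ mm/N.
P = 1.715 / 4.235×10⁻⁶ = 404900 N = 404.9 kN, tensile.

P ≈ 405 kN (tensile)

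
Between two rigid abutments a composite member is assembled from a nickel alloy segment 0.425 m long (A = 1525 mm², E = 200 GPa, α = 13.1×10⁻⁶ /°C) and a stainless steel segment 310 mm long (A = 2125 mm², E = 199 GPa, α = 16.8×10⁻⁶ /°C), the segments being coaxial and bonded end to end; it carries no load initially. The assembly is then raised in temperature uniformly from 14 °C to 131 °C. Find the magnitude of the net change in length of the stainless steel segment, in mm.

|ΔL| ≈ 0.175 mm

If the supports were absent, the total length change would be Σ αᵢΔT Lᵢ = 13.1×10⁻⁶×117×425 + 16.8×10⁻⁶×117×310 = 1.261 mm.
The rigid supports impose zero overall length change; the single axial force P common to all segments must satisfy P Σ Lᵢ/(AᵢEᵢ) = δ_free.
The series flexibility is Σ Lᵢ/(AᵢEᵢ) = 425/(1525×200×10³) + 310/(2125×199×10³) = 2.127×10⁻⁶ mm/N.
Hence P = δ_free / Σ(L/AE) = 1.261/2.127×10⁻⁶ = 592.9 kN (compressive).
For the stainless steel segment, free thermal change = 16.8×10⁻⁶×117×310 = 0.6093 mm and elastic change from P = 592900×310/(2125×199×10³) = 0.4346 mm; these oppose, so the net change is 0.175 mm (segment lengthens).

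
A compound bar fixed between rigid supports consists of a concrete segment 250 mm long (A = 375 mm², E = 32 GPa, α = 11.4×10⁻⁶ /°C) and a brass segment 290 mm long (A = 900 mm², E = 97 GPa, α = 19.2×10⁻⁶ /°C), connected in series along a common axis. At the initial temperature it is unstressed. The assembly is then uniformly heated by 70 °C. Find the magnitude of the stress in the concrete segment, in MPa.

σ ≈ 65.1 MPa (compressive)

With the walls removed the bar would change length by δ_free = Σ αᵢΔT Lᵢ = 11.4×10⁻⁶×70×250 + 19.2×10⁻⁶×70×290 = 0.5893 mm.
The walls prevent any net length change, so an axial force P (same in every segment) develops. Compatibility: P · Σ Lᵢ/(AᵢEᵢ) = δ_free.
The series flexibility is Σ Lᵢ/(AᵢEᵢ) = 250/(375×32×10³) + 290/(900×97×10³) = 2.416×10⁻⁵ mm/N.
Hence P = δ_free / Σ(L/AE) = 0.5893/2.416×10⁻⁵ = 24.39 kN (compressive).
σ_{concrete} = P / A = 24390 / 375 = 65.05 MPa.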